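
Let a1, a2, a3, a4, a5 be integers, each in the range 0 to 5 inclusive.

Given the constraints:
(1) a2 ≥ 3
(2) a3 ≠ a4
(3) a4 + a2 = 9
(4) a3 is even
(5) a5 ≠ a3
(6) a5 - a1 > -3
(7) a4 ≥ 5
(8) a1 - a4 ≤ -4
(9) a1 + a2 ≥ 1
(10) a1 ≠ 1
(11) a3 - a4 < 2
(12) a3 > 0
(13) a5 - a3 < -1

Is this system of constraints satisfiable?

Setting (a1, a2, a3, a4, a5) = (0, 4, 4, 5, 0) satisfies everything: constraint 3: a4 + a2 = 9; constraint 6: a5 - a1 = 0; constraint 8: a1 - a4 = -5, and the others follow.

Satisfiable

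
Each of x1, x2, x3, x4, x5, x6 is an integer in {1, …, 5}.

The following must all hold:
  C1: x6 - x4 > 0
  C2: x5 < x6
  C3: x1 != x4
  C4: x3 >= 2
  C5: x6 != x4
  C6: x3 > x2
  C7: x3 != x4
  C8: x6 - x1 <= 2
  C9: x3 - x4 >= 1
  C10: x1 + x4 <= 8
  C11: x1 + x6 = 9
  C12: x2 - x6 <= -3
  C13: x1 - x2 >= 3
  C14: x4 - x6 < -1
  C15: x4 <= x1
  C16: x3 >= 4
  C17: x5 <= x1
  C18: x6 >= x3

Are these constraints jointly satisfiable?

Satisfiable

One satisfying assignment is x1 = 4, x2 = 1, x3 = 5, x4 = 3, x5 = 3, x6 = 5.
For the less obvious constraints — constraint 1: x6 - x4 = 2; constraint 8: x6 - x1 = 1; constraint 9: x3 - x4 = 2 — and the others hold by inspection.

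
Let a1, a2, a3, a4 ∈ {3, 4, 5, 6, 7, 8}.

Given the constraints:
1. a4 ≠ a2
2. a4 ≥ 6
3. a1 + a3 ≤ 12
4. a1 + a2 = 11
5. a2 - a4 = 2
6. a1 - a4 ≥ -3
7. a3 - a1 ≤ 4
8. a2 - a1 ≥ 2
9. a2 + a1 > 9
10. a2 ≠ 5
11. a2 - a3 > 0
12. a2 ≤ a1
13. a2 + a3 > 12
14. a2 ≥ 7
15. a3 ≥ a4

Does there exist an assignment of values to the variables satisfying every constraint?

Unsatisfiable

From constraints 12 and 14: a1 ≥ a2 ≥ 7. From constraints 2 and 15: a3 ≥ a4 ≥ 6. Hence a1 + a3 ≥ 13. But constraint 3 requires a1 + a3 ≤ 12, and 12 < 13. Contradiction.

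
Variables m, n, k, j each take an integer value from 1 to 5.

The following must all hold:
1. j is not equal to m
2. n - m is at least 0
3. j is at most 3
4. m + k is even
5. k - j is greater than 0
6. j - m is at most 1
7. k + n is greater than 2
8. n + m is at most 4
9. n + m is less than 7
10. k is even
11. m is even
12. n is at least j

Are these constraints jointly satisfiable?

Setting (m, n, k, j) = (2, 2, 2, 1) satisfies everything: constraint 2: n - m = 0; constraint 5: k - j = 1, and the others follow.

Satisfiable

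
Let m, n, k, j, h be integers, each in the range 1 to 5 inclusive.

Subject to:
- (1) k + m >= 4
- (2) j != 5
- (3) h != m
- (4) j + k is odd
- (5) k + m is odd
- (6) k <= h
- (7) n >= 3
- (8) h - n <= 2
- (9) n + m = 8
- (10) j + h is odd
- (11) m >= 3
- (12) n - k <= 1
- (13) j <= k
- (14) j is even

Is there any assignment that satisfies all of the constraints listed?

Satisfiable

The assignment m = 4, n = 4, k = 3, j = 2, h = 3 works:
  constraint 1 holds since k + m = 7.
  constraint 8 holds since h - n = -1.
The rest check out directly.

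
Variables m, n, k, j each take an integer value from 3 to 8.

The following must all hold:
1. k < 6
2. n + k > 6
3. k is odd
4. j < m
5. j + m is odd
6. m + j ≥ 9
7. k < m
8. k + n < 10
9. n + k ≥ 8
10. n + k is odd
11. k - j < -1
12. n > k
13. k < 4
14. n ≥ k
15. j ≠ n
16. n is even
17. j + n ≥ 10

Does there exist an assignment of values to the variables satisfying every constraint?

Try m = 6, n = 6, k = 3, j = 5.
Check constraint 2: n + k = 9; constraint 6: m + j = 11. The remaining constraints are straightforward to verify.

Satisfiable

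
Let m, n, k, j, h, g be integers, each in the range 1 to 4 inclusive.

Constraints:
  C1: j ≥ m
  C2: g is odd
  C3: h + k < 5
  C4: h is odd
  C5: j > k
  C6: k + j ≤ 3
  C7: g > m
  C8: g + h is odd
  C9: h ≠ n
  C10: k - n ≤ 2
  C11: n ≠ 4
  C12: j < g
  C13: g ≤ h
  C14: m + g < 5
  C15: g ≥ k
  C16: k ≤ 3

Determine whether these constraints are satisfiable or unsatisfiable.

Unsatisfiable

Constraint 2 makes g odd and constraint 4 makes h odd, so g + h must be even. Constraint 8 says g + h is odd — contradiction.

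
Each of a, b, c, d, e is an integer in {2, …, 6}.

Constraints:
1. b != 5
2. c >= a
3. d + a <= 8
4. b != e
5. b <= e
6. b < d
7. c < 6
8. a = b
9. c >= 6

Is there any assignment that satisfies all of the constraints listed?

From constraint 9: c ≥ 6. From constraint 7: c ≤ 5. But 5 < 6, so no value of c works.

Unsatisfiable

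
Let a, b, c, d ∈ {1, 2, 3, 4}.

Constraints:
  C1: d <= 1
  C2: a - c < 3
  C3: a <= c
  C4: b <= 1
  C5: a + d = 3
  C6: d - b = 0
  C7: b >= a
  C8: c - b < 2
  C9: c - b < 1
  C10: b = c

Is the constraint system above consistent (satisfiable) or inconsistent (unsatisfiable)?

From constraints 4 and 7: a ≤ b ≤ 1. From constraint 1: d ≤ 1. Hence a + d ≤ 2. But constraint 5 requires a + d = 3, and 3 > 2. Contradiction.

Unsatisfiable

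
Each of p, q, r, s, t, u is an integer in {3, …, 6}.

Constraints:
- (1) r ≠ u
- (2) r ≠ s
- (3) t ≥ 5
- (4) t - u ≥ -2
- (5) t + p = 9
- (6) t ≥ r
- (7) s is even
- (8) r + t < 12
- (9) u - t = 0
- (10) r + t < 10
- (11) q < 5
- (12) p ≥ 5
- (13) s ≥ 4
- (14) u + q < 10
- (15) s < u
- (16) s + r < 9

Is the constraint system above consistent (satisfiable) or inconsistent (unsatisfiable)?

Unsatisfiable

From constraint 3: t ≥ 5. From constraint 12: p ≥ 5. Hence t + p ≥ 10. But constraint 5 requires t + p = 9, and 9 < 10. Contradiction.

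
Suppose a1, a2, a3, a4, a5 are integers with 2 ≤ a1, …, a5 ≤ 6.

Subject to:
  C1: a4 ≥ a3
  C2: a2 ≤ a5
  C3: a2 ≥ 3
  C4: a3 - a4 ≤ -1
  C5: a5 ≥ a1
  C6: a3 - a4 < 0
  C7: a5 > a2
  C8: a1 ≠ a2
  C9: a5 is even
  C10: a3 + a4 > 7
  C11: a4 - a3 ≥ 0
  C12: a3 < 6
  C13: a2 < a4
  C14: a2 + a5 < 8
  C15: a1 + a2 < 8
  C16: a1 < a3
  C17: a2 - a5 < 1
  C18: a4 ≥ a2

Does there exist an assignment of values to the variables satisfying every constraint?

Satisfiable

The assignment a1 = 2, a2 = 3, a3 = 3, a4 = 5, a5 = 4 works:
  constraint 4 holds since a3 - a4 = -2.
  constraint 6 holds since a3 - a4 = -2.
The rest check out directly.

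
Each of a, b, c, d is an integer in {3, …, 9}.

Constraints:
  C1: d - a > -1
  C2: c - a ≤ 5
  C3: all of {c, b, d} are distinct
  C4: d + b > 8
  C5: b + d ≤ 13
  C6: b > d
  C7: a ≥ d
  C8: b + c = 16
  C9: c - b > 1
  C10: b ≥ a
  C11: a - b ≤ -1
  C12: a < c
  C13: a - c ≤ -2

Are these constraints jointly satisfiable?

Satisfiable

The assignment a = 4, b = 7, c = 9, d = 4 works:
  constraint 1 holds since d - a = 0.
  constraint 2 holds since c - a = 5.
The rest check out directly.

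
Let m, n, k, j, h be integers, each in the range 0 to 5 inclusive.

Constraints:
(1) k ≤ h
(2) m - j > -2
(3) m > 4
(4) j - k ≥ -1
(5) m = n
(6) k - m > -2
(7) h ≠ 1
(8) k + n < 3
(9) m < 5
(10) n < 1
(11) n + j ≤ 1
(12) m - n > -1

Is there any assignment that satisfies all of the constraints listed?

Unsatisfiable

From constraint 3: m ≥ 5. From constraint 9: m ≤ 4. But 4 < 5, so no value of m works.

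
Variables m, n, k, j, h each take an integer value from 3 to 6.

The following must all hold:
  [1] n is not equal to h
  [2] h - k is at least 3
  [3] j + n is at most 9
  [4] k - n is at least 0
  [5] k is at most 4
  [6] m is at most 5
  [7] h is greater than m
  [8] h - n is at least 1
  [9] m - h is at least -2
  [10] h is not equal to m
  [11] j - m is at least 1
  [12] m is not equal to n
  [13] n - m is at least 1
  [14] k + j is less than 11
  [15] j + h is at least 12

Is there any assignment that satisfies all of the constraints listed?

Unsatisfiable

Constraints 2, 4, 9, and 13 give k − n ≥ 0, n − m ≥ 1, m − h ≥ -2, h − k ≥ 3.
Adding all 4 inequalities: the left sides telescope to 0, and the right sides sum to 0 + 1 + (-2) + 3 = 2. So 0 ≥ 2, which is false.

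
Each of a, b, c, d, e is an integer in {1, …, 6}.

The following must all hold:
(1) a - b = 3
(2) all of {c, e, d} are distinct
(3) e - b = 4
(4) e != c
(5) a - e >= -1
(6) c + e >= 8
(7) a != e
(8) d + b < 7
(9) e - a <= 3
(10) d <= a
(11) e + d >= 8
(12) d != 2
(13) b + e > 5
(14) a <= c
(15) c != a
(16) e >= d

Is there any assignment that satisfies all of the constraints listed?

Take a = 4, b = 1, c = 6, d = 4, e = 5. Then constraint 1: a - b = 3; constraint 3: e - b = 4; constraint 5: a - e = -1, and every other listed constraint is also met.

Satisfiable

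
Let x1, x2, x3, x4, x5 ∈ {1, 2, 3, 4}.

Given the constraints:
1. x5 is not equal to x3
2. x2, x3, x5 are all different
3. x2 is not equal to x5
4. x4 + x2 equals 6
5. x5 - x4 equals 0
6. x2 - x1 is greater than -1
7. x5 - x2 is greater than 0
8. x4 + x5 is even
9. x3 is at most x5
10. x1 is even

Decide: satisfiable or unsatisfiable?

Satisfiable

One satisfying assignment is x1 = 2, x2 = 2, x3 = 3, x4 = 4, x5 = 4.
For the less obvious constraints — constraint 4: x4 + x2 = 6; constraint 5: x5 - x4 = 0; constraint 6: x2 - x1 = 0 — and the others hold by inspection.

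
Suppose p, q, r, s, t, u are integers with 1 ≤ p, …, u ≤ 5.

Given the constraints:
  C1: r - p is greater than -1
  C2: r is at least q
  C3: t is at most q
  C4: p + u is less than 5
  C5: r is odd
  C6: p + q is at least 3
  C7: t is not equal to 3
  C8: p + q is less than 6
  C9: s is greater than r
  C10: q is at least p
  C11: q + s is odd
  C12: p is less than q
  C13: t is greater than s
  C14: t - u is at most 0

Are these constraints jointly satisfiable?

Unsatisfiable

Constraints 2, 3, 9, and 13 give r < s, s < t, t ≤ q, q ≤ r. Chaining: r < s < t ≤ q ≤ r, which forces r < r — impossible.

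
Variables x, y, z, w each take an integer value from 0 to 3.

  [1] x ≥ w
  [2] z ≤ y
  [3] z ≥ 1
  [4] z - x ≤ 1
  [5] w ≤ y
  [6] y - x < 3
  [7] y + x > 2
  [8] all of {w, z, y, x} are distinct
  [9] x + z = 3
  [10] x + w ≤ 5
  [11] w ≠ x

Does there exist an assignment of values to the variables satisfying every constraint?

The assignment x = 2, y = 3, z = 1, w = 0 works:
  constraint 4 holds since z - x = -1.
  constraint 6 holds since y - x = 1.
  constraint 7 holds since y + x = 5.
The rest check out directly.

Satisfiable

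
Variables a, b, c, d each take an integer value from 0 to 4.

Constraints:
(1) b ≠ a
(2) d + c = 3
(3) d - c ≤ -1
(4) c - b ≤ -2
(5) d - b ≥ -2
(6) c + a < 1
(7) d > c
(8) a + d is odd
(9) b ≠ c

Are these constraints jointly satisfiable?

Unsatisfiable

Constraints 3, 4, and 5 give d − b ≥ -2, b − c ≥ 2, c − d ≥ 1.
Adding all 3 inequalities: the left sides telescope to 0, and the right sides sum to (-2) + 2 + 1 = 1. So 0 ≥ 1, which is false.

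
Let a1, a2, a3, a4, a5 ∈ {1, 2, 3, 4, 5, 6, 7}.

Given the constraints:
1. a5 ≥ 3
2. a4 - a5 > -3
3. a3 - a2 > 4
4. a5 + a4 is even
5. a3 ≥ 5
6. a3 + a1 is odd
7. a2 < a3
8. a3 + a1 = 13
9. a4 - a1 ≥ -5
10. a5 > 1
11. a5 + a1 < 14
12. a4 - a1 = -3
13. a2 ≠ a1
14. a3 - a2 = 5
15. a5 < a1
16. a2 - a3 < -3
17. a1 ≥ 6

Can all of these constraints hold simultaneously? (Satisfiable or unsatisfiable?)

Take a1 = 7, a2 = 1, a3 = 6, a4 = 4, a5 = 6. Then constraint 2: a4 - a5 = -2; constraint 3: a3 - a2 = 5, and every other listed constraint is also met.

Satisfiable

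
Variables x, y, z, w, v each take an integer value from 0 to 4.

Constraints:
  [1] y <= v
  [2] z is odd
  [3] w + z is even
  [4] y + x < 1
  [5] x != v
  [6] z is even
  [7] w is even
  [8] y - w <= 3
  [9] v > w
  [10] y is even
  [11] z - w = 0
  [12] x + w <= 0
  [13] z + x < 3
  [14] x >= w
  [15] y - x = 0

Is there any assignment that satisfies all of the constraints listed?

Unsatisfiable

Constraint 7 makes w even and constraint 2 makes z odd, so w + z must be odd. Constraint 3 says w + z is even — contradiction.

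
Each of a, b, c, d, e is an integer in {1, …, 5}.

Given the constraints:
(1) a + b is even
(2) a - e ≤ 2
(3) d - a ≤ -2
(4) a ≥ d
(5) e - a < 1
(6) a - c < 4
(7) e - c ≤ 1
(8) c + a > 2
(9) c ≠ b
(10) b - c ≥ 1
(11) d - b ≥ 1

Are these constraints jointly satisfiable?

Unsatisfiable

Constraints 2, 3, 7, 10, and 11 give c − e ≥ -1, e − a ≥ -2, a − d ≥ 2, d − b ≥ 1, b − c ≥ 1.
Adding all 5 inequalities: the left sides telescope to 0, and the right sides sum to (-1) + (-2) + 2 + 1 + 1 = 1. So 0 ≥ 1, which is false.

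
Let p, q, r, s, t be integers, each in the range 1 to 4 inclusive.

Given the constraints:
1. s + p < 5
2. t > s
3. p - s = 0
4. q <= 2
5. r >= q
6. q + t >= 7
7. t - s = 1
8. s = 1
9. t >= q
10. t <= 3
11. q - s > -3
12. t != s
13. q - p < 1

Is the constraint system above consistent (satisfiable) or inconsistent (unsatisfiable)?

From constraint 4: q ≤ 2. From constraint 10: t ≤ 3. Hence q + t ≤ 5. But constraint 6 requires q + t ≥ 7, and 7 > 5. Contradiction.

Unsatisfiable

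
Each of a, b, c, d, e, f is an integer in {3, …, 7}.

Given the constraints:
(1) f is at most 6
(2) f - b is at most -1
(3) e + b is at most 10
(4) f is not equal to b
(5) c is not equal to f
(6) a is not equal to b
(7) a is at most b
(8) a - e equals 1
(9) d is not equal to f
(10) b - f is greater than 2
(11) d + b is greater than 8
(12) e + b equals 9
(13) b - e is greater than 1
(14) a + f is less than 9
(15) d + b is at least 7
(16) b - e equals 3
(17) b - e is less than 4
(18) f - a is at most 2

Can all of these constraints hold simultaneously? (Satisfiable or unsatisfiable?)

The assignment a = 4, b = 6, c = 4, d = 4, e = 3, f = 3 works:
  constraint 2 holds since f - b = -3.
  constraint 3 holds since e + b = 9.
  constraint 8 holds since a - e = 1.
The rest check out directly.

Satisfiable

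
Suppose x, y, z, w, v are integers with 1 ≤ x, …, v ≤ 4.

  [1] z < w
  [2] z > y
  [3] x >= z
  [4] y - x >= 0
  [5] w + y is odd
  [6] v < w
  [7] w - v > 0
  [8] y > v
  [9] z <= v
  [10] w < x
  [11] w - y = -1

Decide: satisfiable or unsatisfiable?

Constraints 2, 4, 6, 9, and 10 give v < w, w < x, x ≤ y, y < z, z ≤ v. Chaining: v < w < x ≤ y < z ≤ v, which forces v < v — impossible.

Unsatisfiable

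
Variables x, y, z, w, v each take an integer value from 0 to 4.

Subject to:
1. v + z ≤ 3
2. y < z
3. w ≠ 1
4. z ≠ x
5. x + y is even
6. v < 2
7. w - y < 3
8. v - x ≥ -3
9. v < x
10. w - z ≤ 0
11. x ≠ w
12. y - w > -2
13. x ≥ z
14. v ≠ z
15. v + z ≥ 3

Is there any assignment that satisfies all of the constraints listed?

The assignment x = 3, y = 1, z = 2, w = 2, v = 1 works:
  constraint 1 holds since v + z = 3.
  constraint 7 holds since w - y = 1.
The rest check out directly.

Satisfiable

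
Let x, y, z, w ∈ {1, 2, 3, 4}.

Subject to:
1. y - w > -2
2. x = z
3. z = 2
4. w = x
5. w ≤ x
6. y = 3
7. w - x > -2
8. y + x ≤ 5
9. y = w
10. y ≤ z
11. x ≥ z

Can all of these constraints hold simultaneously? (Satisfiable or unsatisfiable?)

Unsatisfiable

Constraint 6 fixes y = 3 and constraint 3 fixes z = 2. Constraints 2, 4, and 9 give y = w = x = z, so y = z. But 3 ≠ 2 — contradiction.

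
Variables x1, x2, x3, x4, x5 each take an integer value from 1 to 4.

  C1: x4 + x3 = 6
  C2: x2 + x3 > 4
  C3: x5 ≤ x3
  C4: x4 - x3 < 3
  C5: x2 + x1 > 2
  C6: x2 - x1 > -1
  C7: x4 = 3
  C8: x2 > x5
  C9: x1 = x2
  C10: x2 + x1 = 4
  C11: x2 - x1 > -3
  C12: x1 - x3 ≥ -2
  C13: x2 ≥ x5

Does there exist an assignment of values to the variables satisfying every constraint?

Satisfiable

One satisfying assignment is x1 = 2, x2 = 2, x3 = 3, x4 = 3, x5 = 1.
For the less obvious constraints — constraint 1: x4 + x3 = 6; constraint 2: x2 + x3 = 5; constraint 4: x4 - x3 = 0 — and the others hold by inspection.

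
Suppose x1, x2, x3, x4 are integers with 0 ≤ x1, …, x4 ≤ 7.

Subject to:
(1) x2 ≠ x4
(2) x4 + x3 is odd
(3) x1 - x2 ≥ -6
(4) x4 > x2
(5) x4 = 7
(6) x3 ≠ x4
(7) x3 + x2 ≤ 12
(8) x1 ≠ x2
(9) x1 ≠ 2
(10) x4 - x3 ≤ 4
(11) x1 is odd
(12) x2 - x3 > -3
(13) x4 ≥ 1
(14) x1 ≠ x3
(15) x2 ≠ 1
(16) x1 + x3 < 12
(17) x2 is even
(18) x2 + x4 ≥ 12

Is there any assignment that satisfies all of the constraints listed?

Take x1 = 3, x2 = 6, x3 = 6, x4 = 7. Then constraint 3: x1 - x2 = -3; constraint 7: x3 + x2 = 12; constraint 10: x4 - x3 = 1, and every other listed constraint is also met.

Satisfiable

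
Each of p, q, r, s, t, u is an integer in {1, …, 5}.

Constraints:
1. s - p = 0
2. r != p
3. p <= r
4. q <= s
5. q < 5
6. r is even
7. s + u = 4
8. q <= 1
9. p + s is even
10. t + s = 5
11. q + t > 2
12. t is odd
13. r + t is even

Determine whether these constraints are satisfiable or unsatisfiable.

Constraint 6 makes r even and constraint 12 makes t odd, so r + t must be odd. Constraint 13 says r + t is even — contradiction.

Unsatisfiable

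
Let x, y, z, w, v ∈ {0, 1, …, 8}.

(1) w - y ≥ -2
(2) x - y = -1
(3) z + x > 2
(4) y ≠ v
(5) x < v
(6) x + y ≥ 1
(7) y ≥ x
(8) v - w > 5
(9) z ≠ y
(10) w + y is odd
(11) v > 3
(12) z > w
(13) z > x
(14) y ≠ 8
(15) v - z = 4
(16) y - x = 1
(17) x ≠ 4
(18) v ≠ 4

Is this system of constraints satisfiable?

Satisfiable

Take x = 0, y = 1, z = 3, w = 0, v = 7. Then constraint 1: w - y = -1; constraint 2: x - y = -1, and every other listed constraint is also met.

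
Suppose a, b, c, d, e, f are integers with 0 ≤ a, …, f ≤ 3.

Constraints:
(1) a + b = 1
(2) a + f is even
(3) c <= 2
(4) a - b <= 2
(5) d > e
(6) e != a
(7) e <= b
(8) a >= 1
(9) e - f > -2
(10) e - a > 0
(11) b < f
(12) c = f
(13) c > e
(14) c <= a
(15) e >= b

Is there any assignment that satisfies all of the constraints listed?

Unsatisfiable

Constraints 10, 13, and 14 give c ≤ a, a < e, e < c. Chaining: c ≤ a < e < c, which forces c < c — impossible.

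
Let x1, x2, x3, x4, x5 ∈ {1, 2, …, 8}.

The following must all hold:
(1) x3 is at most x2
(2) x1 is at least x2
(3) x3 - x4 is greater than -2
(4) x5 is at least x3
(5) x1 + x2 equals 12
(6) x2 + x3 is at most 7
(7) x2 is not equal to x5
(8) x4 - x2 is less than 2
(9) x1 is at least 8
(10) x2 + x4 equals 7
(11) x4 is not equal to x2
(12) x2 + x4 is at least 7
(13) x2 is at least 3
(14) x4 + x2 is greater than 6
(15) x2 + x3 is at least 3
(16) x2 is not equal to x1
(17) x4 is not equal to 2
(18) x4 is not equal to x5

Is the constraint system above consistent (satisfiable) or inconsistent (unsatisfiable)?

Satisfiable

The assignment x1 = 8, x2 = 4, x3 = 2, x4 = 3, x5 = 7 works:
  constraint 3 holds since x3 - x4 = -1.
  constraint 5 holds since x1 + x2 = 12.
The rest check out directly.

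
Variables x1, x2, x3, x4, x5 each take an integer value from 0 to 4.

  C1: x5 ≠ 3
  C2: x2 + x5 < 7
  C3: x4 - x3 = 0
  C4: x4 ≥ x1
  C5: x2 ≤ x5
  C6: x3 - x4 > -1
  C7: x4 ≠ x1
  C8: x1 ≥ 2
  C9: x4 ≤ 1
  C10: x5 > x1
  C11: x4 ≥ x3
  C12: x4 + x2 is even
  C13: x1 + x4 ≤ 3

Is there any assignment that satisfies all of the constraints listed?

Unsatisfiable

From constraint 8: x1 ≥ 2. From constraints 4 and 9: x1 ≤ x4 and x4 ≤ 1, so x1 ≤ 1. But 1 < 2, so no value of x1 works.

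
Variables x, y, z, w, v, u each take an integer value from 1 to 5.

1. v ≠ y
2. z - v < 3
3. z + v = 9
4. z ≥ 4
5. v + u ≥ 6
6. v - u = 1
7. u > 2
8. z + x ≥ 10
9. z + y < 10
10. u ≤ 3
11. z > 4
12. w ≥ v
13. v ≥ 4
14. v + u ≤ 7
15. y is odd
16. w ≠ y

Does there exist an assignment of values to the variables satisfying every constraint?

One satisfying assignment is x = 5, y = 3, z = 5, w = 4, v = 4, u = 3.
For the less obvious constraints — constraint 2: z - v = 1; constraint 3: z + v = 9; constraint 5: v + u = 7 — and the others hold by inspection.

Satisfiable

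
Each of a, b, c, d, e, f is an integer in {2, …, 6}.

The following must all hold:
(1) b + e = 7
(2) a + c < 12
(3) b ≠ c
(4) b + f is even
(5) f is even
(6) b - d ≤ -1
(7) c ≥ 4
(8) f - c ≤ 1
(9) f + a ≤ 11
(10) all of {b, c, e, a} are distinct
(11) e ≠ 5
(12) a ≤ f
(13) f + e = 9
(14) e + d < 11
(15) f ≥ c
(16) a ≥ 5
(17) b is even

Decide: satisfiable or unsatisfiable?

One satisfying assignment is a = 5, b = 4, c = 6, d = 6, e = 3, f = 6.
For the less obvious constraints — constraint 1: b + e = 7; constraint 2: a + c = 11 — and the others hold by inspection.

Satisfiable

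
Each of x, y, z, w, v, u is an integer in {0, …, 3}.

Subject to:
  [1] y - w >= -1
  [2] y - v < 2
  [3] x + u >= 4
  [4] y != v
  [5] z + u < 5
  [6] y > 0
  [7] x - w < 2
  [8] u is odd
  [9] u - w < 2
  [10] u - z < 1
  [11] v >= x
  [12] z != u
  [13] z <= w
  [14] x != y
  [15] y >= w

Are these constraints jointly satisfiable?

Satisfiable

Try x = 3, y = 2, z = 2, w = 2, v = 3, u = 1.
Check constraint 1: y - w = 0; constraint 2: y - v = -1; constraint 3: x + u = 4. The remaining constraints are straightforward to verify.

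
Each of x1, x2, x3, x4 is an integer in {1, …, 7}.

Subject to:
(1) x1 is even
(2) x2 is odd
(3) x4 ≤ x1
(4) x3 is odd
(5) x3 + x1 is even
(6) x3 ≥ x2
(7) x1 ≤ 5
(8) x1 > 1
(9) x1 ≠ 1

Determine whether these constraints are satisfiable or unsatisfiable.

Constraint 4 makes x3 odd and constraint 1 makes x1 even, so x3 + x1 must be odd. Constraint 5 says x3 + x1 is even — contradiction.

Unsatisfiable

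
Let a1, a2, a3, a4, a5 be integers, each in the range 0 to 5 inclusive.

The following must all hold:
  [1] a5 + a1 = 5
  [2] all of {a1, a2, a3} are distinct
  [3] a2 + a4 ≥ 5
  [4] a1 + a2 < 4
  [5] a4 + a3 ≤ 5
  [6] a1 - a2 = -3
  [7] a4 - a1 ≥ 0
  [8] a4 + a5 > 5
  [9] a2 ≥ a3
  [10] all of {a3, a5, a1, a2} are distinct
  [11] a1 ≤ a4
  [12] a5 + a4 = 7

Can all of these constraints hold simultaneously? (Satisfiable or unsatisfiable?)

Satisfiable

Try a1 = 0, a2 = 3, a3 = 2, a4 = 2, a5 = 5.
Check constraint 1: a5 + a1 = 5; constraint 3: a2 + a4 = 5. The remaining constraints are straightforward to verify.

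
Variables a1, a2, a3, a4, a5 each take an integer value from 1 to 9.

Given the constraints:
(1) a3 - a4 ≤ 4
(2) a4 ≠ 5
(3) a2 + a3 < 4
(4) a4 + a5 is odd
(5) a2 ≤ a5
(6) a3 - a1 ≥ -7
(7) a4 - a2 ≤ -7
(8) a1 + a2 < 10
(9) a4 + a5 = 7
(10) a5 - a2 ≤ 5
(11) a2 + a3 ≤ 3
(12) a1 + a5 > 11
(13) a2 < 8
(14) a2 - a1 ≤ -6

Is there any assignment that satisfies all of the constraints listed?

Constraints 1, 6, 7, and 14 give a3 − a1 ≥ -7, a1 − a2 ≥ 6, a2 − a4 ≥ 7, a4 − a3 ≥ -4.
Adding all 4 inequalities: the left sides telescope to 0, and the right sides sum to (-7) + 6 + 7 + (-4) = 2. So 0 ≥ 2, which is false.

Unsatisfiable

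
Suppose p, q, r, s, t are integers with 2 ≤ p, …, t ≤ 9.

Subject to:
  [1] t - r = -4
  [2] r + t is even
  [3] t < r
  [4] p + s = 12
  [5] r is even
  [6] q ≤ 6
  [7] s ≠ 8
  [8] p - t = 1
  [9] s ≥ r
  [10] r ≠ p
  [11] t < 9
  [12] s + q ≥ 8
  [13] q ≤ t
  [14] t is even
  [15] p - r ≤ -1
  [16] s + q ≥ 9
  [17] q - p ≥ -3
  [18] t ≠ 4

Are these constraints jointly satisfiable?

Setting (p, q, r, s, t) = (3, 2, 6, 9, 2) satisfies everything: constraint 1: t - r = -4; constraint 4: p + s = 12, and the others follow.

Satisfiable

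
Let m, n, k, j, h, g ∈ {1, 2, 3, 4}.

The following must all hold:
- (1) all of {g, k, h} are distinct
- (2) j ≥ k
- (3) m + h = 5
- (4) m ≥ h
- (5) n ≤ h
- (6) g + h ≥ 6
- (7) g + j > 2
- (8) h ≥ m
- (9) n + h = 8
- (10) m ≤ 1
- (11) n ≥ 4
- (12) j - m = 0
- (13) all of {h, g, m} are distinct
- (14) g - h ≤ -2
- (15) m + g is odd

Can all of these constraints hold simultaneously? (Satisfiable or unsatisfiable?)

Unsatisfiable

From constraints 5 and 11: h ≥ n and n ≥ 4, so h ≥ 4. From constraints 4 and 10: h ≤ m and m ≤ 1, so h ≤ 1. But 1 < 4, so no value of h works.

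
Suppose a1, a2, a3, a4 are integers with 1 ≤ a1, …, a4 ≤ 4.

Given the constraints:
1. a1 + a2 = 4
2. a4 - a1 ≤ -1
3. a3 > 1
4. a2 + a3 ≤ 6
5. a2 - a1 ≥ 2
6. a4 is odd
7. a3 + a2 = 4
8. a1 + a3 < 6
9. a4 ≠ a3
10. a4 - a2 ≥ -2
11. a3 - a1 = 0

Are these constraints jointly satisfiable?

Constraints 2, 5, and 10 give a1 − a4 ≥ 1, a4 − a2 ≥ -2, a2 − a1 ≥ 2.
Adding all 3 inequalities: the left sides telescope to 0, and the right sides sum to 1 + (-2) + 2 = 1. So 0 ≥ 1, which is false.

Unsatisfiable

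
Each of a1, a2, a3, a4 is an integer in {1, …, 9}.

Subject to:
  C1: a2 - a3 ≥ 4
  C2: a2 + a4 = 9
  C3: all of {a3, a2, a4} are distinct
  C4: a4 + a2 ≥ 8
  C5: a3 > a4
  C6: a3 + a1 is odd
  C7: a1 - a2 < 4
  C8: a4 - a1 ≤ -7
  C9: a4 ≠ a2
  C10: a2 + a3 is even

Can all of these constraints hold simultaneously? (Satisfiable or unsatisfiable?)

Satisfiable

Setting (a1, a2, a3, a4) = (9, 8, 2, 1) satisfies everything: constraint 1: a2 - a3 = 6; constraint 2: a2 + a4 = 9, and the others follow.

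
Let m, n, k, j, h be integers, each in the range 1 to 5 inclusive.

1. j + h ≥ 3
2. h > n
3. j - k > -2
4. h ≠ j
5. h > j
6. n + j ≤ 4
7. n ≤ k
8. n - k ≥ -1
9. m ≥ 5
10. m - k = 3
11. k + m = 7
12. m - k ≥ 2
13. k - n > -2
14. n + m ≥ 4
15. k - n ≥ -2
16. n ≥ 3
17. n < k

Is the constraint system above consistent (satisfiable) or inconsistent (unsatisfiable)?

From constraints 7 and 16: k ≥ n ≥ 3. From constraint 9: m ≥ 5. Hence k + m ≥ 8. But constraint 11 requires k + m = 7, and 7 < 8. Contradiction.

Unsatisfiable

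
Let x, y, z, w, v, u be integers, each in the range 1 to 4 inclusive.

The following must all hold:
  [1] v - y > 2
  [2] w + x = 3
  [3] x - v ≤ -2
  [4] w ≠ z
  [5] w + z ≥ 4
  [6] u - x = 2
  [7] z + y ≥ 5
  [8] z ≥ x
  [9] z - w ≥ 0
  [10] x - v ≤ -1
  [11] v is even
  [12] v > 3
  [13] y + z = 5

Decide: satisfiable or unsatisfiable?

The assignment x = 1, y = 1, z = 4, w = 2, v = 4, u = 3 works:
  constraint 1 holds since v - y = 3.
  constraint 2 holds since w + x = 3.
  constraint 3 holds since x - v = -3.
The rest check out directly.

Satisfiable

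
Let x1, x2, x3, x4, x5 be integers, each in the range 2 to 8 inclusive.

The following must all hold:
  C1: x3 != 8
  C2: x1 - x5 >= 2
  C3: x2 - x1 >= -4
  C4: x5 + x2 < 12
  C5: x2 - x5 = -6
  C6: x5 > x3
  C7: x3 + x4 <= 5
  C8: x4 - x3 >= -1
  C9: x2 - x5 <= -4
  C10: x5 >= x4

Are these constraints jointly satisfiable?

Constraints 2, 3, and 9 give x2 − x1 ≥ -4, x1 − x5 ≥ 2, x5 − x2 ≥ 4.
Adding all 3 inequalities: the left sides telescope to 0, and the right sides sum to (-4) + 2 + 4 = 2. So 0 ≥ 2, which is false.

Unsatisfiable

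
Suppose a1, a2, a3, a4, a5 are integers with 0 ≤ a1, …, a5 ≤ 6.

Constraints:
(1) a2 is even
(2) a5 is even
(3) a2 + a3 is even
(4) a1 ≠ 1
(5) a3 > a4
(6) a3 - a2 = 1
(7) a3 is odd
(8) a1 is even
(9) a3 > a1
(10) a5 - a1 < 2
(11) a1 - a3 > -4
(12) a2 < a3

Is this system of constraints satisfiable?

Constraint 1 makes a2 even and constraint 7 makes a3 odd, so a2 + a3 must be odd. Constraint 3 says a2 + a3 is even — contradiction.

Unsatisfiable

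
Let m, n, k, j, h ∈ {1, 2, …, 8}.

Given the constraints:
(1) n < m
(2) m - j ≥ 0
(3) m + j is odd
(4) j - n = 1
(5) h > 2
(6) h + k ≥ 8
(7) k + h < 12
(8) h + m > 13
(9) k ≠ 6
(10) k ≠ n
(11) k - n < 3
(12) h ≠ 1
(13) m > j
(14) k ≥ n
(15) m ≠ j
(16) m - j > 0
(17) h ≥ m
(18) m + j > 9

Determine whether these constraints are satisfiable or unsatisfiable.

Satisfiable

Setting (m, n, k, j, h) = (7, 3, 4, 4, 7) satisfies everything: constraint 2: m - j = 3; constraint 4: j - n = 1; constraint 6: h + k = 11, and the others follow.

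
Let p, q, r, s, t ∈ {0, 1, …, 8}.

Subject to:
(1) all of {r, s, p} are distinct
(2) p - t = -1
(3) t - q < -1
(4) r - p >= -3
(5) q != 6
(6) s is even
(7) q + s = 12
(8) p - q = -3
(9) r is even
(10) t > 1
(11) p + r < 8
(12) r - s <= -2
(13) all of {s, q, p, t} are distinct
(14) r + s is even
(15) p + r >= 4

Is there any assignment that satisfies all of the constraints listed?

Satisfiable

One satisfying assignment is p = 5, q = 8, r = 2, s = 4, t = 6.
For the less obvious constraints — constraint 2: p - t = -1; constraint 3: t - q = -2 — and the others hold by inspection.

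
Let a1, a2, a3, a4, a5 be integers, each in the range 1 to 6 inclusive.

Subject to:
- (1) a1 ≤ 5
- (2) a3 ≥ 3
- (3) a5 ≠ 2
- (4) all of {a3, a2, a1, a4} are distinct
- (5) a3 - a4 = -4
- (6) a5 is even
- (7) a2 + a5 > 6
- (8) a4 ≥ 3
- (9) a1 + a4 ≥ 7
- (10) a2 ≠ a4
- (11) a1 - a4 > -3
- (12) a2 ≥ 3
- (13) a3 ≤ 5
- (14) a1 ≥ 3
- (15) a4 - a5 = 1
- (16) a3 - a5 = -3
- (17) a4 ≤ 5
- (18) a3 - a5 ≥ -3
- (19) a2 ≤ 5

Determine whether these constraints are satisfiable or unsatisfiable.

Constraints 1, 2, 8, 12, 13, 14, 17, and 19 confine each of a3, a2, a1, a4 to the 3 values {3, …, 5}.
Constraint 4 requires all 4 of them to be distinct, but only 3 values are available — impossible by the pigeonhole principle.

Unsatisfiable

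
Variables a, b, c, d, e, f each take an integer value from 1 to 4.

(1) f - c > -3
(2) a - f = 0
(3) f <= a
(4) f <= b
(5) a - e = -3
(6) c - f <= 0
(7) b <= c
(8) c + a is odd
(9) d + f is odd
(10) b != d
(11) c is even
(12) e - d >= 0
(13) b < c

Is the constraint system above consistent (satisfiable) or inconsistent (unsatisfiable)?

Unsatisfiable

Constraints 4, 6, and 13 give c ≤ f, f ≤ b, b < c. Chaining: c ≤ f ≤ b < c, which forces c < c — impossible.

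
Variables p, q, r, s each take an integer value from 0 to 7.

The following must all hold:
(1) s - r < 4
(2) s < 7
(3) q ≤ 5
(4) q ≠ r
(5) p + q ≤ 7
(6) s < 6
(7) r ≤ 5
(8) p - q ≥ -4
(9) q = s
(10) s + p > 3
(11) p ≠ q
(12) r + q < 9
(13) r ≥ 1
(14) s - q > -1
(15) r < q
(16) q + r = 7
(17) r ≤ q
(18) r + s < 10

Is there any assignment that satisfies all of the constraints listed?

Satisfiable

Take p = 2, q = 4, r = 3, s = 4. Then constraint 1: s - r = 1; constraint 5: p + q = 6, and every other listed constraint is also met.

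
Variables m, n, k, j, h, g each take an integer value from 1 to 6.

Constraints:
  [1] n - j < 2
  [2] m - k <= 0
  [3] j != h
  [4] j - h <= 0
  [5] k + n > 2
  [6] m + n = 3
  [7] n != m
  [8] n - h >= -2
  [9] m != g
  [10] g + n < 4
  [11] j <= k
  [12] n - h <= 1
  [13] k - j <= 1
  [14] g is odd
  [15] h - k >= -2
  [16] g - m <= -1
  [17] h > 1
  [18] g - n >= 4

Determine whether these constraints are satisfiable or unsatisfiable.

Constraints 2, 4, 8, 13, 16, and 18 give n − h ≥ -2, h − j ≥ 0, j − k ≥ -1, k − m ≥ 0, m − g ≥ 1, g − n ≥ 4.
Adding all 6 inequalities: the left sides telescope to 0, and the right sides sum to (-2) + 0 + (-1) + 0 + 1 + 4 = 2. So 0 ≥ 2, which is false.

Unsatisfiable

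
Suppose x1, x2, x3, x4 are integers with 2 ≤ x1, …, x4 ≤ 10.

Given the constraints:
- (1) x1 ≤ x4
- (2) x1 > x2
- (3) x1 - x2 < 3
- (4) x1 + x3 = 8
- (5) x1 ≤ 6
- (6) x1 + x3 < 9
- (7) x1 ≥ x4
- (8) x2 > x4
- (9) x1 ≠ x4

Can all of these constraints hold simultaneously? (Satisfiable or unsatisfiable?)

Unsatisfiable

Constraints 1, 2, and 8 give x4 < x2, x2 < x1, x1 ≤ x4. Chaining: x4 < x2 < x1 ≤ x4, which forces x4 < x4 — impossible.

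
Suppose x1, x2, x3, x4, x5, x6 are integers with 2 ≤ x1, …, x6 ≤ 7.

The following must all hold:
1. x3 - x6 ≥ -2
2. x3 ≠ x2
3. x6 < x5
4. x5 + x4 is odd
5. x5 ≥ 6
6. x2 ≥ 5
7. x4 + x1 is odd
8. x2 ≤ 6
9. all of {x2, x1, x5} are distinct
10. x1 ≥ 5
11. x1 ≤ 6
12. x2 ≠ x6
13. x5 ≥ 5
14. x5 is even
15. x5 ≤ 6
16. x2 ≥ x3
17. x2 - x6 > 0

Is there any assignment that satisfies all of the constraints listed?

Unsatisfiable

Constraints 6, 8, 10, 11, 13, and 15 confine each of x2, x1, x5 to the 2 values {5, 6}.
Constraint 9 requires all 3 of them to be distinct, but only 2 values are available — impossible by the pigeonhole principle.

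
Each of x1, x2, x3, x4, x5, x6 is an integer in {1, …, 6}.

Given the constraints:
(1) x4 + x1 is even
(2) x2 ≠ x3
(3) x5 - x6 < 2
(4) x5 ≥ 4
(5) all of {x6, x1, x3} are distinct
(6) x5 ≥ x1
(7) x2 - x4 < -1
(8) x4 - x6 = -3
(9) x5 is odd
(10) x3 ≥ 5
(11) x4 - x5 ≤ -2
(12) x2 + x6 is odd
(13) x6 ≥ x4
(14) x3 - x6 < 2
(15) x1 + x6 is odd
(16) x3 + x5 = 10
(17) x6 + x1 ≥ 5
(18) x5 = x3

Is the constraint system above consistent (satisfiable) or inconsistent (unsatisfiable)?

Setting (x1, x2, x3, x4, x5, x6) = (1, 1, 5, 3, 5, 6) satisfies everything: constraint 3: x5 - x6 = -1; constraint 7: x2 - x4 = -2; constraint 8: x4 - x6 = -3, and the others follow.

Satisfiable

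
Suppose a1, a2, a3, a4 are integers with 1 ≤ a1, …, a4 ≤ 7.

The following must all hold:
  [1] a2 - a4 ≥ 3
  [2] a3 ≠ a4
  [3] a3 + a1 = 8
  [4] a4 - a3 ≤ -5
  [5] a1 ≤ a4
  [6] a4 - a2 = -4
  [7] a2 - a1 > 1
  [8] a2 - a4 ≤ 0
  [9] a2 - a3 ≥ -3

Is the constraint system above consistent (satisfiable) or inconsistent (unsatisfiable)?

Unsatisfiable

Constraints 4, 8, and 9 give a4 − a2 ≥ 0, a2 − a3 ≥ -3, a3 − a4 ≥ 5.
Adding all 3 inequalities: the left sides telescope to 0, and the right sides sum to 0 + (-3) + 5 = 2. So 0 ≥ 2, which is false.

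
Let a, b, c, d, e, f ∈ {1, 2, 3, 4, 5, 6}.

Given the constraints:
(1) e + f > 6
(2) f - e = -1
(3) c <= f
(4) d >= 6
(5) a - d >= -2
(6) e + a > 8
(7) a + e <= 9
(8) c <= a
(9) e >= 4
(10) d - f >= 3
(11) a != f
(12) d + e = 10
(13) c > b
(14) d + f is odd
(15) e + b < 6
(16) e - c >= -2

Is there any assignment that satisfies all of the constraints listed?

Satisfiable

The assignment a = 5, b = 1, c = 3, d = 6, e = 4, f = 3 works:
  constraint 1 holds since e + f = 7.
  constraint 2 holds since f - e = -1.
The rest check out directly.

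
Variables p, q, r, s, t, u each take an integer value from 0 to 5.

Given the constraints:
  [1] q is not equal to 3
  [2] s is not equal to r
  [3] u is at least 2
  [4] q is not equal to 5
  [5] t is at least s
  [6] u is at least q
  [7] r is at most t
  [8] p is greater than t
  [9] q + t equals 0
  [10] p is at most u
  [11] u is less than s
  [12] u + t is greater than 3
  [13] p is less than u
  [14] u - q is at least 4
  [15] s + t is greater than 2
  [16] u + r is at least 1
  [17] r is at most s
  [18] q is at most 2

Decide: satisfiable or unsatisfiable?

Constraints 5, 8, 11, and 13 give t < p, p < u, u < s, s ≤ t. Chaining: t < p < u < s ≤ t, which forces t < t — impossible.

Unsatisfiable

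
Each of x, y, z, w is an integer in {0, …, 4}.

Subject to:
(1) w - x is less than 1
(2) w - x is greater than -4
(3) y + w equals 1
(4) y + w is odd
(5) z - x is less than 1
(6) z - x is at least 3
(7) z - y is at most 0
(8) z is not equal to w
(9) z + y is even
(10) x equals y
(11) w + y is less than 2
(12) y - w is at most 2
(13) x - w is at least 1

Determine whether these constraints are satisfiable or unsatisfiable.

Unsatisfiable

Constraints 6, 7, 12, and 13 give y − z ≥ 0, z − x ≥ 3, x − w ≥ 1, w − y ≥ -2.
Adding all 4 inequalities: the left sides telescope to 0, and the right sides sum to 0 + 3 + 1 + (-2) = 2. So 0 ≥ 2, which is false.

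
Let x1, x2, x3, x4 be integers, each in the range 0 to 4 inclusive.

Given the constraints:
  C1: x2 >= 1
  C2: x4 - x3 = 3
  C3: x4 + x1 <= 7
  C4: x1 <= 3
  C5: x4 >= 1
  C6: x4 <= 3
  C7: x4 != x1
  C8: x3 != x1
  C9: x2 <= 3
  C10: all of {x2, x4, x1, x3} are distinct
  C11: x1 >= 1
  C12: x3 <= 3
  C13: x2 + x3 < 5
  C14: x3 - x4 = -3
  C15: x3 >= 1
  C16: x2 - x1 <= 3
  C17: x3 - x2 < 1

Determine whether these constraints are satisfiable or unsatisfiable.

Constraints 1, 4, 5, 6, 9, 11, 12, and 15 confine each of x2, x4, x1, x3 to the 3 values {1, …, 3}.
Constraint 10 requires all 4 of them to be distinct, but only 3 values are available — impossible by the pigeonhole principle.

Unsatisfiable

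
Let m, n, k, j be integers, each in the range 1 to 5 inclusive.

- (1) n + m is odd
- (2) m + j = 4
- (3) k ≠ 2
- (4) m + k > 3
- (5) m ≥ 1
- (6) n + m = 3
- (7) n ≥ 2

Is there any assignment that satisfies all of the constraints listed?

Satisfiable

Take m = 1, n = 2, k = 5, j = 3. Then constraint 2: m + j = 4; constraint 4: m + k = 6; constraint 6: n + m = 3, and every other listed constraint is also met.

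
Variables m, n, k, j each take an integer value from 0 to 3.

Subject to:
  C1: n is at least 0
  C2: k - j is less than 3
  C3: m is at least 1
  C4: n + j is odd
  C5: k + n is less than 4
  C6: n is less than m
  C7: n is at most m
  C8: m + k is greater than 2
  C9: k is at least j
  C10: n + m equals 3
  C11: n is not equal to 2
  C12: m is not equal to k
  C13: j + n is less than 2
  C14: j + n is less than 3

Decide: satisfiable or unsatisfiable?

Satisfiable

Take m = 2, n = 1, k = 1, j = 0. Then constraint 2: k - j = 1; constraint 5: k + n = 2; constraint 8: m + k = 3, and every other listed constraint is also met.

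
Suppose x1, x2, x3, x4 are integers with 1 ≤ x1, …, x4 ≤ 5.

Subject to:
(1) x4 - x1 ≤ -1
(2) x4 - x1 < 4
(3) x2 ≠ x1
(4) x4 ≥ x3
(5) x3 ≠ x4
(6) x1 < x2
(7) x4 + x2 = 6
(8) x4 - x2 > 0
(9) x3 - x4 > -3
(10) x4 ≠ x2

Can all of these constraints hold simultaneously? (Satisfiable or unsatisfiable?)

Unsatisfiable

Constraints 1, 6, and 8 give x1 < x2, x2 < x4, x4 < x1. Chaining: x1 < x2 < x4 < x1, which forces x1 < x1 — impossible.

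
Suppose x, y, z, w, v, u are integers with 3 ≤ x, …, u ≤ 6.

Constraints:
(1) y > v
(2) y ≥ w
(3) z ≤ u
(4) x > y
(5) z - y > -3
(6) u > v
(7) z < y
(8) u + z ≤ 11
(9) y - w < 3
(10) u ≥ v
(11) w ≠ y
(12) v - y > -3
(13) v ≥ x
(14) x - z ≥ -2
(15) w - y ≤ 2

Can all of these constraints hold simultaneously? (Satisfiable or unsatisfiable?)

Unsatisfiable

Constraints 1, 4, and 13 give y < x, x ≤ v, v < y. Chaining: y < x ≤ v < y, which forces y < y — impossible.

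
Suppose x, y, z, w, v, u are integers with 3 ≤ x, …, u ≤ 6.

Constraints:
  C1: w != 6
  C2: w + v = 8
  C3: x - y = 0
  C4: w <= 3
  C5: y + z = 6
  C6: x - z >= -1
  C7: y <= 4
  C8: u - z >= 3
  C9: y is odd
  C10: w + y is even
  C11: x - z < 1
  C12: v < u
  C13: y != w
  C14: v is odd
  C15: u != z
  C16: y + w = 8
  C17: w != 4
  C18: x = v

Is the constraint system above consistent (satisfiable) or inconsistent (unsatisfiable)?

From constraint 7: y ≤ 4. From constraint 4: w ≤ 3. Hence y + w ≤ 7. But constraint 16 requires y + w = 8, and 8 > 7. Contradiction.

Unsatisfiable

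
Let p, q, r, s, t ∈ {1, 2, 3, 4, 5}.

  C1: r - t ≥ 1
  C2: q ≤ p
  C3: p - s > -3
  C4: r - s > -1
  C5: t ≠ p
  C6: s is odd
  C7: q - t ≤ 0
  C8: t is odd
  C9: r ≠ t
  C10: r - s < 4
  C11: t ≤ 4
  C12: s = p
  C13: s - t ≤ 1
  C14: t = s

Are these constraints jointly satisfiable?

From constraints 12 and 14, t = s = p, so t = p. But constraint 5 says t ≠ p. Contradiction.

Unsatisfiable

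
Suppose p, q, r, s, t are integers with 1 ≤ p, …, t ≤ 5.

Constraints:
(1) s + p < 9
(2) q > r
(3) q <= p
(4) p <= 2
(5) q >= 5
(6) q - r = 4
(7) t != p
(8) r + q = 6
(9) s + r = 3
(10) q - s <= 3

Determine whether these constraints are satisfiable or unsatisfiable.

Unsatisfiable

From constraint 5: q ≥ 5. From constraints 3 and 4: q ≤ p and p ≤ 2, so q ≤ 2. But 2 < 5, so no value of q works.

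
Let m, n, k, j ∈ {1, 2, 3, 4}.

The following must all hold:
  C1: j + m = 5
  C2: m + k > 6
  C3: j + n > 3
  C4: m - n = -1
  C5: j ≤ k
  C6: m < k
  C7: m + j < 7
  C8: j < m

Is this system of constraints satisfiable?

Take m = 3, n = 4, k = 4, j = 2. Then constraint 1: j + m = 5; constraint 2: m + k = 7, and every other listed constraint is also met.

Satisfiable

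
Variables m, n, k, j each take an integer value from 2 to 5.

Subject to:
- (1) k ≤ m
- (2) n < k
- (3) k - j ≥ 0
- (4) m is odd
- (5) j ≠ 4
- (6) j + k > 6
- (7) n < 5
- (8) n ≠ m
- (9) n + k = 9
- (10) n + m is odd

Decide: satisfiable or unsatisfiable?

Satisfiable

Setting (m, n, k, j) = (5, 4, 5, 2) satisfies everything: constraint 3: k - j = 3; constraint 6: j + k = 7; constraint 9: n + k = 9, and the others follow.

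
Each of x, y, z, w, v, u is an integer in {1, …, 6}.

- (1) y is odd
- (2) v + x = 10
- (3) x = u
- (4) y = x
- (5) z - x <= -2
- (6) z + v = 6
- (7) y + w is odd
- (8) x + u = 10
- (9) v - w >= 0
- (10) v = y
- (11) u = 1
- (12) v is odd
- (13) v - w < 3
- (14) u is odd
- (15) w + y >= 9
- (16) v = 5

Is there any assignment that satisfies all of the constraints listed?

Unsatisfiable

Constraint 16 fixes v = 5 and constraint 11 fixes u = 1. Constraints 3, 4, and 10 give v = y = x = u, so v = u. But 5 ≠ 1 — contradiction.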